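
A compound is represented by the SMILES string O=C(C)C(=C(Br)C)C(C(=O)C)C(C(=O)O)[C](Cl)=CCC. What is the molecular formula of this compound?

C14H18BrClO4

Walk through each heavy atom and fill implicit hydrogens from standard valence (C 4, N 3, O 2, S 2, halogen 1):
  atom 1: O, bond orders sum to 2 (valence 2) → 0 H
  atom 2: C, bond orders sum to 4 (valence 4) → 0 H
  atom 3: C, bond orders sum to 1 (valence 4) → 3 H
  atom 4: C, bond orders sum to 4 (valence 4) → 0 H
  atom 5: C, bond orders sum to 4 (valence 4) → 0 H
  atom 6: Br (halogen, monovalent) → 0 H
  atom 7: C, bond orders sum to 1 (valence 4) → 3 H
  atom 8: C, bond orders sum to 3 (valence 4) → 1 H
  atom 9: C, bond orders sum to 4 (valence 4) → 0 H
  atom 10: O, bond orders sum to 2 (valence 2) → 0 H
  atom 11: C, bond orders sum to 1 (valence 4) → 3 H
  atom 12: C, bond orders sum to 3 (valence 4) → 1 H
  atom 13: C, bond orders sum to 4 (valence 4) → 0 H
  atom 14: O, bond orders sum to 2 (valence 2) → 0 H
  atom 15: O, bond orders sum to 1 (valence 2) → 1 H
  atom 16: C with explicit H count 0
  atom 17: Cl (halogen, monovalent) → 0 H
  atom 18: C, bond orders sum to 3 (valence 4) → 1 H
  atom 19: C, bond orders sum to 2 (valence 4) → 2 H
  atom 20: C, bond orders sum to 1 (valence 4) → 3 H
Totals → C:14, H:18, Br:1, Cl:1, O:4.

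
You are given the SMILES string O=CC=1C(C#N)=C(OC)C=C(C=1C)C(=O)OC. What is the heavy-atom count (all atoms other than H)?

17

Every atom symbol written in the SMILES (organic subset) is one heavy atom; implicit H are not written.
Heavy atoms by element → C:12, N:1, O:4.
Total: 17.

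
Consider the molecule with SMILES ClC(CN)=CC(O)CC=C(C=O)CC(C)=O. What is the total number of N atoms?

Scan the SMILES for N atoms (remember two-letter symbols like Cl and Br are single atoms).
Nitrogen count: 1.

1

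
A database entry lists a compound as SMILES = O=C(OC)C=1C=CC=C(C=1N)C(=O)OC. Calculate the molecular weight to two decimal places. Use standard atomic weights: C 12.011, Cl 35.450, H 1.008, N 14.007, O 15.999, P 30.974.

First, the molecular formula is C10H11NO4 (counting implicit H from valence).
  C: 10 × 12.011 = 120.110
  H: 11 × 1.008 = 11.088
  N: 1 × 14.007 = 14.007
  O: 4 × 15.999 = 63.996
Sum: 10×12.011 + 11×1.008 + 1×14.007 + 4×15.999 = 209.201 → 209.20 g/mol.

209.20 g/mol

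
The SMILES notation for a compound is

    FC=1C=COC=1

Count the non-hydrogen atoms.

Every atom symbol written in the SMILES (organic subset) is one heavy atom; implicit H are not written.
Heavy atoms by element → C:4, F:1, O:1.
Total: 6.

6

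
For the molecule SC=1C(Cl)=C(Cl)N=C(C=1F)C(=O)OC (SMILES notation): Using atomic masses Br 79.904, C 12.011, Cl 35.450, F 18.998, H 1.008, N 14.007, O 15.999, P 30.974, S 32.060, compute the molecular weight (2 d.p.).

256.07 g/mol

First, the molecular formula is C7H4Cl2FNO2S (counting implicit H from valence).
  C: 7 × 12.011 = 84.077
  Cl: 2 × 35.450 = 70.900
  F: 1 × 18.998 = 18.998
  H: 4 × 1.008 = 4.032
  N: 1 × 14.007 = 14.007
  O: 2 × 15.999 = 31.998
  S: 1 × 32.060 = 32.060
Sum: 7×12.011 + 2×35.450 + 1×18.998 + 4×1.008 + 1×14.007 + 2×15.999 + 1×32.060 = 256.072 → 256.07 g/mol.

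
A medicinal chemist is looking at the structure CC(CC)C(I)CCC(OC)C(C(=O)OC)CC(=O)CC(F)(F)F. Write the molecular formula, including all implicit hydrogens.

Walk through each heavy atom and fill implicit hydrogens from standard valence (C 4, N 3, O 2, S 2, halogen 1):
  atom 1: C, bond orders sum to 1 (valence 4) → 3 H
  atom 2: C, bond orders sum to 3 (valence 4) → 1 H
  atom 3: C, bond orders sum to 2 (valence 4) → 2 H
  atom 4: C, bond orders sum to 1 (valence 4) → 3 H
  atom 5: C, bond orders sum to 3 (valence 4) → 1 H
  atom 6: I (halogen, monovalent) → 0 H
  atom 7: C, bond orders sum to 2 (valence 4) → 2 H
  atom 8: C, bond orders sum to 2 (valence 4) → 2 H
  atom 9: C, bond orders sum to 3 (valence 4) → 1 H
  atom 10: O, bond orders sum to 2 (valence 2) → 0 H
  atom 11: C, bond orders sum to 1 (valence 4) → 3 H
  atom 12: C, bond orders sum to 3 (valence 4) → 1 H
  atom 13: C, bond orders sum to 4 (valence 4) → 0 H
  atom 14: O, bond orders sum to 2 (valence 2) → 0 H
  atom 15: O, bond orders sum to 2 (valence 2) → 0 H
  atom 16: C, bond orders sum to 1 (valence 4) → 3 H
  atom 17: C, bond orders sum to 2 (valence 4) → 2 H
  atom 18: C, bond orders sum to 4 (valence 4) → 0 H
  atom 19: O, bond orders sum to 2 (valence 2) → 0 H
  atom 20: C, bond orders sum to 2 (valence 4) → 2 H
  atom 21: C, bond orders sum to 4 (valence 4) → 0 H
  atom 22: F (halogen, monovalent) → 0 H
  atom 23: F (halogen, monovalent) → 0 H
  atom 24: F (halogen, monovalent) → 0 H
Totals → C:16, H:26, F:3, I:1, O:4.

C16H26F3IO4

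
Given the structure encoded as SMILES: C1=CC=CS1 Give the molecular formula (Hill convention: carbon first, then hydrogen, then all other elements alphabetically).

C4H4S

Walk through each heavy atom and fill implicit hydrogens from standard valence (C 4, N 3, O 2, S 2, halogen 1):
  atom 1: C, bond orders sum to 3 (valence 4) → 1 H
  atom 2: C, bond orders sum to 3 (valence 4) → 1 H
  atom 3: C, bond orders sum to 3 (valence 4) → 1 H
  atom 4: C, bond orders sum to 3 (valence 4) → 1 H
  atom 5: S, bond orders sum to 2 (valence 2) → 0 H
Totals → C:4, H:4, S:1.
In Hill order: C4H4S.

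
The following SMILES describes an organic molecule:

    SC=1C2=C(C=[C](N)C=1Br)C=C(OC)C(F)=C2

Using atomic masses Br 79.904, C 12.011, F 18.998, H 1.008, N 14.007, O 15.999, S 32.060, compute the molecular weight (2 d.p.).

302.16 g/mol

First, the molecular formula is C11H9BrFNOS (counting implicit H from valence).
  Br: 1 × 79.904 = 79.904
  C: 11 × 12.011 = 132.121
  F: 1 × 18.998 = 18.998
  H: 9 × 1.008 = 9.072
  N: 1 × 14.007 = 14.007
  O: 1 × 15.999 = 15.999
  S: 1 × 32.060 = 32.060
Sum: 1×79.904 + 11×12.011 + 1×18.998 + 9×1.008 + 1×14.007 + 1×15.999 + 1×32.060 = 302.161 → 302.16 g/mol.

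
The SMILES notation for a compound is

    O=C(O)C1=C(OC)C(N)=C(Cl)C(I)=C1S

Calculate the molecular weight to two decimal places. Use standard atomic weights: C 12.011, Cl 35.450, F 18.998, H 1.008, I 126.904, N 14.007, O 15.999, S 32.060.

First, the molecular formula is C8H7ClINO3S (counting implicit H from valence).
  C: 8 × 12.011 = 96.088
  Cl: 1 × 35.450 = 35.450
  H: 7 × 1.008 = 7.056
  I: 1 × 126.904 = 126.904
  N: 1 × 14.007 = 14.007
  O: 3 × 15.999 = 47.997
  S: 1 × 32.060 = 32.060
Sum: 8×12.011 + 1×35.450 + 7×1.008 + 1×126.904 + 1×14.007 + 3×15.999 + 1×32.060 = 359.562 → 359.56 g/mol.

359.56 g/mol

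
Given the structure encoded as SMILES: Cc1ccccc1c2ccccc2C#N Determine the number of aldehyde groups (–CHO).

0

Scan the SMILES for the aldehyde motif — none present.
Groups that are present: 1 nitrile.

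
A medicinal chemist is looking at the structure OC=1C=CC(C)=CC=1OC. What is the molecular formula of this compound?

Walk through each heavy atom and fill implicit hydrogens from standard valence (C 4, N 3, O 2, S 2, halogen 1):
  atom 1: O, bond orders sum to 1 (valence 2) → 1 H
  atom 2: C, bond orders sum to 4 (valence 4) → 0 H
  atom 3: C, bond orders sum to 3 (valence 4) → 1 H
  atom 4: C, bond orders sum to 3 (valence 4) → 1 H
  atom 5: C, bond orders sum to 4 (valence 4) → 0 H
  atom 6: C, bond orders sum to 1 (valence 4) → 3 H
  atom 7: C, bond orders sum to 3 (valence 4) → 1 H
  atom 8: C, bond orders sum to 4 (valence 4) → 0 H
  atom 9: O, bond orders sum to 2 (valence 2) → 0 H
  atom 10: C, bond orders sum to 1 (valence 4) → 3 H
Totals → C:8, H:10, O:2.

C8H10O2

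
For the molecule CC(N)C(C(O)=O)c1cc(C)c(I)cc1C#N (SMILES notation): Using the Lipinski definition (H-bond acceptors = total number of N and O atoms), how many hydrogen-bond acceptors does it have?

N atoms: 2; O atoms: 2.
Lipinski HBA = 2 + 2 = 4.

4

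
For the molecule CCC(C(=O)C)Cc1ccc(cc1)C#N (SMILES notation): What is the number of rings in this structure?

1

In SMILES, each pair of matching ring-closure digits denotes one ring-closing bond; the number of such bonds equals the number of independent rings.
Ring-closure bonds here: 1.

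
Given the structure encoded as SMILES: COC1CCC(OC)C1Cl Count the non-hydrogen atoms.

Every atom symbol written in the SMILES (organic subset) is one heavy atom; implicit H are not written.
Heavy atoms by element → C:7, Cl:1, O:2.
Total: 10.

10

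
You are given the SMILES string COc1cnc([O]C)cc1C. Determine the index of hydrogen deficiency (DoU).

Molecular formula: C8H11NO2.
DoU = (2C + 2 + N − H − X) / 2, where X is the halogen count and O/S are ignored.
    = (2·8 + 2 + 1 − 11 − 0) / 2 = 8 / 2 = 4.

4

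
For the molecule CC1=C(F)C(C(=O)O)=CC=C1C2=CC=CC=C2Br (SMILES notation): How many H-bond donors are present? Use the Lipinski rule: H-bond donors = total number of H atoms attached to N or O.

1

Donors: find every N or O and count the H atoms it carries.
  atom 7 (O): bond orders sum to 2 → 0 H
  atom 8 (O): bond orders sum to 1 → 1 H
Lipinski HBD = 1.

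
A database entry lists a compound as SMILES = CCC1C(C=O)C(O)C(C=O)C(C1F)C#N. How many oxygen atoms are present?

3

Scan the SMILES for O atoms (remember two-letter symbols like Cl and Br are single atoms).
Oxygen count: 3.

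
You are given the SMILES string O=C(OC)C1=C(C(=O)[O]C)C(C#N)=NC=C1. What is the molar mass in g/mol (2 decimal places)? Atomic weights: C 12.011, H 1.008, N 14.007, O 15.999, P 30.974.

First, the molecular formula is C10H8N2O4 (counting implicit H from valence).
  C: 10 × 12.011 = 120.110
  H: 8 × 1.008 = 8.064
  N: 2 × 14.007 = 28.014
  O: 4 × 15.999 = 63.996
Sum: 10×12.011 + 8×1.008 + 2×14.007 + 4×15.999 = 220.184 → 220.18 g/mol.

220.18 g/mol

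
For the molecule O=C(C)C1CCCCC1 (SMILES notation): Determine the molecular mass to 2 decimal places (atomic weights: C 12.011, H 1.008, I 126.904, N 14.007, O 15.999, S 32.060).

First, the molecular formula is C8H14O (counting implicit H from valence).
  C: 8 × 12.011 = 96.088
  H: 14 × 1.008 = 14.112
  O: 1 × 15.999 = 15.999
Sum: 8×12.011 + 14×1.008 + 1×15.999 = 126.199 → 126.20 g/mol.

126.20 g/mol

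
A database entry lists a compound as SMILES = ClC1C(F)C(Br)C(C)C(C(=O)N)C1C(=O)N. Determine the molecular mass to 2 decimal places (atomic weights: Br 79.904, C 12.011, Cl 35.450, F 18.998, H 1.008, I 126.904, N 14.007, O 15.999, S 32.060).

315.57 g/mol

First, the molecular formula is C9H13BrClFN2O2 (counting implicit H from valence).
  Br: 1 × 79.904 = 79.904
  C: 9 × 12.011 = 108.099
  Cl: 1 × 35.450 = 35.450
  F: 1 × 18.998 = 18.998
  H: 13 × 1.008 = 13.104
  N: 2 × 14.007 = 28.014
  O: 2 × 15.999 = 31.998
Sum: 1×79.904 + 9×12.011 + 1×35.450 + 1×18.998 + 13×1.008 + 2×14.007 + 2×15.999 = 315.567 → 315.57 g/mol.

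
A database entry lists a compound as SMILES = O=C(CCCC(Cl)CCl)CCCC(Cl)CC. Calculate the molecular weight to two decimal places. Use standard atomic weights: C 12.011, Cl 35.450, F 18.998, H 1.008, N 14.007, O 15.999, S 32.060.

First, the molecular formula is C12H21Cl3O (counting implicit H from valence).
  C: 12 × 12.011 = 144.132
  Cl: 3 × 35.450 = 106.350
  H: 21 × 1.008 = 21.168
  O: 1 × 15.999 = 15.999
Sum: 12×12.011 + 3×35.450 + 21×1.008 + 1×15.999 = 287.649 → 287.65 g/mol.

287.65 g/mol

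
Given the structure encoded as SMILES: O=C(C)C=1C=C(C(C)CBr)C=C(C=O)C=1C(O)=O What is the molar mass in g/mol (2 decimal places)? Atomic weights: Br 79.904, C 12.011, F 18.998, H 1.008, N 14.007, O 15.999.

313.15 g/mol

First, the molecular formula is C13H13BrO4 (counting implicit H from valence).
  Br: 1 × 79.904 = 79.904
  C: 13 × 12.011 = 156.143
  H: 13 × 1.008 = 13.104
  O: 4 × 15.999 = 63.996
Sum: 1×79.904 + 13×12.011 + 13×1.008 + 4×15.999 = 313.147 → 313.15 g/mol.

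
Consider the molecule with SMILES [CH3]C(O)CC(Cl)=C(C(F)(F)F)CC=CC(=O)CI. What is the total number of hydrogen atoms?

Walk through each heavy atom and fill implicit hydrogens from standard valence (C 4, N 3, O 2, S 2, halogen 1):
  atom 1: C with explicit H count 3
  atom 2: C, bond orders sum to 3 (valence 4) → 1 H
  atom 3: O, bond orders sum to 1 (valence 2) → 1 H
  atom 4: C, bond orders sum to 2 (valence 4) → 2 H
  atom 5: C, bond orders sum to 4 (valence 4) → 0 H
  atom 6: Cl (halogen, monovalent) → 0 H
  atom 7: C, bond orders sum to 4 (valence 4) → 0 H
  atom 8: C, bond orders sum to 4 (valence 4) → 0 H
  atom 9: F (halogen, monovalent) → 0 H
  atom 10: F (halogen, monovalent) → 0 H
  atom 11: F (halogen, monovalent) → 0 H
  atom 12: C, bond orders sum to 2 (valence 4) → 2 H
  atom 13: C, bond orders sum to 3 (valence 4) → 1 H
  atom 14: C, bond orders sum to 3 (valence 4) → 1 H
  atom 15: C, bond orders sum to 4 (valence 4) → 0 H
  atom 16: O, bond orders sum to 2 (valence 2) → 0 H
  atom 17: C, bond orders sum to 2 (valence 4) → 2 H
  atom 18: I (halogen, monovalent) → 0 H
Total hydrogens: 13.

13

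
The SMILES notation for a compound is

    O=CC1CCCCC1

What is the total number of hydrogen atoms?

12

Walk through each heavy atom and fill implicit hydrogens from standard valence (C 4, N 3, O 2, S 2, halogen 1):
  atom 1: O, bond orders sum to 2 (valence 2) → 0 H
  atom 2: C, bond orders sum to 3 (valence 4) → 1 H
  atom 3: C, bond orders sum to 3 (valence 4) → 1 H
  atom 4: C, bond orders sum to 2 (valence 4) → 2 H
  atom 5: C, bond orders sum to 2 (valence 4) → 2 H
  atom 6: C, bond orders sum to 2 (valence 4) → 2 H
  atom 7: C, bond orders sum to 2 (valence 4) → 2 H
  atom 8: C, bond orders sum to 2 (valence 4) → 2 H
Total hydrogens: 12.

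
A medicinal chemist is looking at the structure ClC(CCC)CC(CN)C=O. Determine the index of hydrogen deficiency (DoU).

1

Degree of unsaturation = (number of rings) + (number of π bonds).
Ring closures in the SMILES: 0.
π bonds: 1 double bond (each 1 DoU) → 1 DoU from unsaturation.
Total DoU = 0 + 1 = 1.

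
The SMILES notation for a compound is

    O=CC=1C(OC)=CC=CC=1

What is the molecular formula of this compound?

C8H8O2

Walk through each heavy atom and fill implicit hydrogens from standard valence (C 4, N 3, O 2, S 2, halogen 1):
  atom 1: O, bond orders sum to 2 (valence 2) → 0 H
  atom 2: C, bond orders sum to 3 (valence 4) → 1 H
  atom 3: C, bond orders sum to 4 (valence 4) → 0 H
  atom 4: C, bond orders sum to 4 (valence 4) → 0 H
  atom 5: O, bond orders sum to 2 (valence 2) → 0 H
  atom 6: C, bond orders sum to 1 (valence 4) → 3 H
  atom 7: C, bond orders sum to 3 (valence 4) → 1 H
  atom 8: C, bond orders sum to 3 (valence 4) → 1 H
  atom 9: C, bond orders sum to 3 (valence 4) → 1 H
  atom 10: C, bond orders sum to 3 (valence 4) → 1 H
Totals → C:8, H:8, O:2.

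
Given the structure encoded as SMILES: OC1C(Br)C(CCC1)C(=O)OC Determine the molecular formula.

C8H13BrO3

Walk through each heavy atom and fill implicit hydrogens from standard valence (C 4, N 3, O 2, S 2, halogen 1):
  atom 1: O, bond orders sum to 1 (valence 2) → 1 H
  atom 2: C, bond orders sum to 3 (valence 4) → 1 H
  atom 3: C, bond orders sum to 3 (valence 4) → 1 H
  atom 4: Br (halogen, monovalent) → 0 H
  atom 5: C, bond orders sum to 3 (valence 4) → 1 H
  atom 6: C, bond orders sum to 2 (valence 4) → 2 H
  atom 7: C, bond orders sum to 2 (valence 4) → 2 H
  atom 8: C, bond orders sum to 2 (valence 4) → 2 H
  atom 9: C, bond orders sum to 4 (valence 4) → 0 H
  atom 10: O, bond orders sum to 2 (valence 2) → 0 H
  atom 11: O, bond orders sum to 2 (valence 2) → 0 H
  atom 12: C, bond orders sum to 1 (valence 4) → 3 H
Totals → C:8, H:13, Br:1, O:3.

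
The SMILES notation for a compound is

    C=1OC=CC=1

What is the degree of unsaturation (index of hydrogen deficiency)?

Molecular formula: C4H4O.
DoU = (2C + 2 + N − H − X) / 2, where X is the halogen count and O/S are ignored.
    = (2·4 + 2 + 0 − 4 − 0) / 2 = 6 / 2 = 3.

3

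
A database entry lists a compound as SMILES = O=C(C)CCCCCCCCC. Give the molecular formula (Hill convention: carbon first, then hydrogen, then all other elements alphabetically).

C11H22O

Walk through each heavy atom and fill implicit hydrogens from standard valence (C 4, N 3, O 2, S 2, halogen 1):
  atom 1: O, bond orders sum to 2 (valence 2) → 0 H
  atom 2: C, bond orders sum to 4 (valence 4) → 0 H
  atom 3: C, bond orders sum to 1 (valence 4) → 3 H
  atom 4: C, bond orders sum to 2 (valence 4) → 2 H
  atom 5: C, bond orders sum to 2 (valence 4) → 2 H
  atom 6: C, bond orders sum to 2 (valence 4) → 2 H
  atom 7: C, bond orders sum to 2 (valence 4) → 2 H
  atom 8: C, bond orders sum to 2 (valence 4) → 2 H
  atom 9: C, bond orders sum to 2 (valence 4) → 2 H
  atom 10: C, bond orders sum to 2 (valence 4) → 2 H
  atom 11: C, bond orders sum to 2 (valence 4) → 2 H
  atom 12: C, bond orders sum to 1 (valence 4) → 3 H
Totals → C:11, H:22, O:1.
In Hill order: C11H22O.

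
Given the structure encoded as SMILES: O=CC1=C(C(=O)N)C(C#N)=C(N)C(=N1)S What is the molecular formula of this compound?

C8H6N4O2S

Walk through each heavy atom and fill implicit hydrogens from standard valence (C 4, N 3, O 2, S 2, halogen 1):
  atom 1: O, bond orders sum to 2 (valence 2) → 0 H
  atom 2: C, bond orders sum to 3 (valence 4) → 1 H
  atom 3: C, bond orders sum to 4 (valence 4) → 0 H
  atom 4: C, bond orders sum to 4 (valence 4) → 0 H
  atom 5: C, bond orders sum to 4 (valence 4) → 0 H
  atom 6: O, bond orders sum to 2 (valence 2) → 0 H
  atom 7: N, bond orders sum to 1 (valence 3) → 2 H
  atom 8: C, bond orders sum to 4 (valence 4) → 0 H
  atom 9: C, bond orders sum to 4 (valence 4) → 0 H
  atom 10: N, bond orders sum to 3 (valence 3) → 0 H
  atom 11: C, bond orders sum to 4 (valence 4) → 0 H
  atom 12: N, bond orders sum to 1 (valence 3) → 2 H
  atom 13: C, bond orders sum to 4 (valence 4) → 0 H
  atom 14: N, bond orders sum to 3 (valence 3) → 0 H
  atom 15: S, bond orders sum to 1 (valence 2) → 1 H
Totals → C:8, H:6, N:4, O:2, S:1.
In Hill order: C8H6N4O2S.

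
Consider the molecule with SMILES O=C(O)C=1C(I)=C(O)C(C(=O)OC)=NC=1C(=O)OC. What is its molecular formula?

C10H8INO7

Walk through each heavy atom and fill implicit hydrogens from standard valence (C 4, N 3, O 2, S 2, halogen 1):
  atom 1: O, bond orders sum to 2 (valence 2) → 0 H
  atom 2: C, bond orders sum to 4 (valence 4) → 0 H
  atom 3: O, bond orders sum to 1 (valence 2) → 1 H
  atom 4: C, bond orders sum to 4 (valence 4) → 0 H
  atom 5: C, bond orders sum to 4 (valence 4) → 0 H
  atom 6: I (halogen, monovalent) → 0 H
  atom 7: C, bond orders sum to 4 (valence 4) → 0 H
  atom 8: O, bond orders sum to 1 (valence 2) → 1 H
  atom 9: C, bond orders sum to 4 (valence 4) → 0 H
  atom 10: C, bond orders sum to 4 (valence 4) → 0 H
  atom 11: O, bond orders sum to 2 (valence 2) → 0 H
  atom 12: O, bond orders sum to 2 (valence 2) → 0 H
  atom 13: C, bond orders sum to 1 (valence 4) → 3 H
  atom 14: N, bond orders sum to 3 (valence 3) → 0 H
  atom 15: C, bond orders sum to 4 (valence 4) → 0 H
  atom 16: C, bond orders sum to 4 (valence 4) → 0 H
  atom 17: O, bond orders sum to 2 (valence 2) → 0 H
  atom 18: O, bond orders sum to 2 (valence 2) → 0 H
  atom 19: C, bond orders sum to 1 (valence 4) → 3 H
Totals → C:10, H:8, I:1, N:1, O:7.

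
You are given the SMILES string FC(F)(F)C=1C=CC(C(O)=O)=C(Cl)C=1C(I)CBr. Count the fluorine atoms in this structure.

Scan the SMILES for F atoms (remember two-letter symbols like Cl and Br are single atoms).
Fluorine count: 3.

3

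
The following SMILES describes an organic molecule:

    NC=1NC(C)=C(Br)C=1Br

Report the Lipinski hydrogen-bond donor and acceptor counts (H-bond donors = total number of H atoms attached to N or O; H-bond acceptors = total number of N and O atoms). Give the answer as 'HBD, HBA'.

Donors: find every N or O and count the H atoms it carries.
  atom 1 (N): bond orders sum to 1 → 2 H
  atom 3 (N): bond orders sum to 2 → 1 H
Lipinski HBD = 3.
Acceptors: N atoms = 2, O atoms = 0 → HBA = 2.

3, 2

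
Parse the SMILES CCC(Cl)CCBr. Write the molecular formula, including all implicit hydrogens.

Walk through each heavy atom and fill implicit hydrogens from standard valence (C 4, N 3, O 2, S 2, halogen 1):
  atom 1: C, bond orders sum to 1 (valence 4) → 3 H
  atom 2: C, bond orders sum to 2 (valence 4) → 2 H
  atom 3: C, bond orders sum to 3 (valence 4) → 1 H
  atom 4: Cl (halogen, monovalent) → 0 H
  atom 5: C, bond orders sum to 2 (valence 4) → 2 H
  atom 6: C, bond orders sum to 2 (valence 4) → 2 H
  atom 7: Br (halogen, monovalent) → 0 H
Totals → C:5, H:10, Br:1, Cl:1.
In Hill order: C5H10BrCl.

C5H10BrCl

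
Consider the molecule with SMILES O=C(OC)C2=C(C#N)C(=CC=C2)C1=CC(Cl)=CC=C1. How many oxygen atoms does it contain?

Scan the SMILES for O atoms (remember two-letter symbols like Cl and Br are single atoms).
Oxygen count: 2.

2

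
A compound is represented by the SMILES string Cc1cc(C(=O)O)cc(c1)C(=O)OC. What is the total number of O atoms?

Scan the SMILES for O atoms (remember two-letter symbols like Cl and Br are single atoms).
Oxygen count: 4.

4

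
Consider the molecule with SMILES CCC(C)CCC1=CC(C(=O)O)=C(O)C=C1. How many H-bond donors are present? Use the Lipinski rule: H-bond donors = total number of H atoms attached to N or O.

2

Donors: find every N or O and count the H atoms it carries.
  atom 11 (O): bond orders sum to 2 → 0 H
  atom 12 (O): bond orders sum to 1 → 1 H
  atom 14 (O): bond orders sum to 1 → 1 H
Lipinski HBD = 2.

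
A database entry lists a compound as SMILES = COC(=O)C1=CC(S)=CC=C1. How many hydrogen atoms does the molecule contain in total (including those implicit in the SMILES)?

8

Walk through each heavy atom and fill implicit hydrogens from standard valence (C 4, N 3, O 2, S 2, halogen 1):
  atom 1: C, bond orders sum to 1 (valence 4) → 3 H
  atom 2: O, bond orders sum to 2 (valence 2) → 0 H
  atom 3: C, bond orders sum to 4 (valence 4) → 0 H
  atom 4: O, bond orders sum to 2 (valence 2) → 0 H
  atom 5: C, bond orders sum to 4 (valence 4) → 0 H
  atom 6: C, bond orders sum to 3 (valence 4) → 1 H
  atom 7: C, bond orders sum to 4 (valence 4) → 0 H
  atom 8: S, bond orders sum to 1 (valence 2) → 1 H
  atom 9: C, bond orders sum to 3 (valence 4) → 1 H
  atom 10: C, bond orders sum to 3 (valence 4) → 1 H
  atom 11: C, bond orders sum to 3 (valence 4) → 1 H
Total hydrogens: 8.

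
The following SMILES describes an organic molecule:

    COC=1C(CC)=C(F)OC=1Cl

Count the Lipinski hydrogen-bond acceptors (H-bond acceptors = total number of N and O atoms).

N atoms: 0; O atoms: 2.
Lipinski HBA = 0 + 2 = 2.

2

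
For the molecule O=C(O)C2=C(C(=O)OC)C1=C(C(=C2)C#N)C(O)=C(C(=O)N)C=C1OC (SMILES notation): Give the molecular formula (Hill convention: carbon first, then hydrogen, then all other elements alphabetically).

Walk through each heavy atom and fill implicit hydrogens from standard valence (C 4, N 3, O 2, S 2, halogen 1):
  atom 1: O, bond orders sum to 2 (valence 2) → 0 H
  atom 2: C, bond orders sum to 4 (valence 4) → 0 H
  atom 3: O, bond orders sum to 1 (valence 2) → 1 H
  atom 4: C, bond orders sum to 4 (valence 4) → 0 H
  atom 5: C, bond orders sum to 4 (valence 4) → 0 H
  atom 6: C, bond orders sum to 4 (valence 4) → 0 H
  atom 7: O, bond orders sum to 2 (valence 2) → 0 H
  atom 8: O, bond orders sum to 2 (valence 2) → 0 H
  atom 9: C, bond orders sum to 1 (valence 4) → 3 H
  atom 10: C, bond orders sum to 4 (valence 4) → 0 H
  atom 11: C, bond orders sum to 4 (valence 4) → 0 H
  atom 12: C, bond orders sum to 4 (valence 4) → 0 H
  atom 13: C, bond orders sum to 3 (valence 4) → 1 H
  atom 14: C, bond orders sum to 4 (valence 4) → 0 H
  atom 15: N, bond orders sum to 3 (valence 3) → 0 H
  atom 16: C, bond orders sum to 4 (valence 4) → 0 H
  atom 17: O, bond orders sum to 1 (valence 2) → 1 H
  atom 18: C, bond orders sum to 4 (valence 4) → 0 H
  atom 19: C, bond orders sum to 4 (valence 4) → 0 H
  atom 20: O, bond orders sum to 2 (valence 2) → 0 H
  atom 21: N, bond orders sum to 1 (valence 3) → 2 H
  atom 22: C, bond orders sum to 3 (valence 4) → 1 H
  atom 23: C, bond orders sum to 4 (valence 4) → 0 H
  atom 24: O, bond orders sum to 2 (valence 2) → 0 H
  atom 25: C, bond orders sum to 1 (valence 4) → 3 H
Totals → C:16, H:12, N:2, O:7.
In Hill order: C16H12N2O7.

C16H12N2O7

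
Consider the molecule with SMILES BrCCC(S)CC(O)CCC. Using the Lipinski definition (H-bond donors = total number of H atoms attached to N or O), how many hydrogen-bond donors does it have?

1

Donors: find every N or O and count the H atoms it carries.
  atom 8 (O): bond orders sum to 1 → 1 H
Lipinski HBD = 1.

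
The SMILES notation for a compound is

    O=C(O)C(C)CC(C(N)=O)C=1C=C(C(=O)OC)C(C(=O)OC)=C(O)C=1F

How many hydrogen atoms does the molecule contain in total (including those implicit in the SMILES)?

Walk through each heavy atom and fill implicit hydrogens from standard valence (C 4, N 3, O 2, S 2, halogen 1):
  atom 1: O, bond orders sum to 2 (valence 2) → 0 H
  atom 2: C, bond orders sum to 4 (valence 4) → 0 H
  atom 3: O, bond orders sum to 1 (valence 2) → 1 H
  atom 4: C, bond orders sum to 3 (valence 4) → 1 H
  atom 5: C, bond orders sum to 1 (valence 4) → 3 H
  atom 6: C, bond orders sum to 2 (valence 4) → 2 H
  atom 7: C, bond orders sum to 3 (valence 4) → 1 H
  atom 8: C, bond orders sum to 4 (valence 4) → 0 H
  atom 9: N, bond orders sum to 1 (valence 3) → 2 H
  atom 10: O, bond orders sum to 2 (valence 2) → 0 H
  atom 11: C, bond orders sum to 4 (valence 4) → 0 H
  atom 12: C, bond orders sum to 3 (valence 4) → 1 H
  atom 13: C, bond orders sum to 4 (valence 4) → 0 H
  atom 14: C, bond orders sum to 4 (valence 4) → 0 H
  atom 15: O, bond orders sum to 2 (valence 2) → 0 H
  atom 16: O, bond orders sum to 2 (valence 2) → 0 H
  atom 17: C, bond orders sum to 1 (valence 4) → 3 H
  atom 18: C, bond orders sum to 4 (valence 4) → 0 H
  atom 19: C, bond orders sum to 4 (valence 4) → 0 H
  atom 20: O, bond orders sum to 2 (valence 2) → 0 H
  atom 21: O, bond orders sum to 2 (valence 2) → 0 H
  atom 22: C, bond orders sum to 1 (valence 4) → 3 H
  atom 23: C, bond orders sum to 4 (valence 4) → 0 H
  atom 24: O, bond orders sum to 1 (valence 2) → 1 H
  atom 25: C, bond orders sum to 4 (valence 4) → 0 H
  atom 26: F (halogen, monovalent) → 0 H
Total hydrogens: 18.

18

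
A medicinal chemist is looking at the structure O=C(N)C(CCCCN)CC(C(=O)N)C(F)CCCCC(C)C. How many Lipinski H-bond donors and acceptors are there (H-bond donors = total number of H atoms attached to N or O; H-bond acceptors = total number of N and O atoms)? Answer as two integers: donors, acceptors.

Donors: find every N or O and count the H atoms it carries.
  atom 1 (O): bond orders sum to 2 → 0 H
  atom 3 (N): bond orders sum to 1 → 2 H
  atom 9 (N): bond orders sum to 1 → 2 H
  atom 13 (O): bond orders sum to 2 → 0 H
  atom 14 (N): bond orders sum to 1 → 2 H
Lipinski HBD = 6.
Acceptors: N atoms = 3, O atoms = 2 → HBA = 5.

6, 5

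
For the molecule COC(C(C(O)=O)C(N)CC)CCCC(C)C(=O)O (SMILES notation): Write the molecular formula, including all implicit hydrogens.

Walk through each heavy atom and fill implicit hydrogens from standard valence (C 4, N 3, O 2, S 2, halogen 1):
  atom 1: C, bond orders sum to 1 (valence 4) → 3 H
  atom 2: O, bond orders sum to 2 (valence 2) → 0 H
  atom 3: C, bond orders sum to 3 (valence 4) → 1 H
  atom 4: C, bond orders sum to 3 (valence 4) → 1 H
  atom 5: C, bond orders sum to 4 (valence 4) → 0 H
  atom 6: O, bond orders sum to 1 (valence 2) → 1 H
  atom 7: O, bond orders sum to 2 (valence 2) → 0 H
  atom 8: C, bond orders sum to 3 (valence 4) → 1 H
  atom 9: N, bond orders sum to 1 (valence 3) → 2 H
  atom 10: C, bond orders sum to 2 (valence 4) → 2 H
  atom 11: C, bond orders sum to 1 (valence 4) → 3 H
  atom 12: C, bond orders sum to 2 (valence 4) → 2 H
  atom 13: C, bond orders sum to 2 (valence 4) → 2 H
  atom 14: C, bond orders sum to 2 (valence 4) → 2 H
  atom 15: C, bond orders sum to 3 (valence 4) → 1 H
  atom 16: C, bond orders sum to 1 (valence 4) → 3 H
  atom 17: C, bond orders sum to 4 (valence 4) → 0 H
  atom 18: O, bond orders sum to 2 (valence 2) → 0 H
  atom 19: O, bond orders sum to 1 (valence 2) → 1 H
Totals → C:13, H:25, N:1, O:5.

C13H25NO5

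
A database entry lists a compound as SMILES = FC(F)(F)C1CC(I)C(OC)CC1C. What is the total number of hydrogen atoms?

Walk through each heavy atom and fill implicit hydrogens from standard valence (C 4, N 3, O 2, S 2, halogen 1):
  atom 1: F (halogen, monovalent) → 0 H
  atom 2: C, bond orders sum to 4 (valence 4) → 0 H
  atom 3: F (halogen, monovalent) → 0 H
  atom 4: F (halogen, monovalent) → 0 H
  atom 5: C, bond orders sum to 3 (valence 4) → 1 H
  atom 6: C, bond orders sum to 2 (valence 4) → 2 H
  atom 7: C, bond orders sum to 3 (valence 4) → 1 H
  atom 8: I (halogen, monovalent) → 0 H
  atom 9: C, bond orders sum to 3 (valence 4) → 1 H
  atom 10: O, bond orders sum to 2 (valence 2) → 0 H
  atom 11: C, bond orders sum to 1 (valence 4) → 3 H
  atom 12: C, bond orders sum to 2 (valence 4) → 2 H
  atom 13: C, bond orders sum to 3 (valence 4) → 1 H
  atom 14: C, bond orders sum to 1 (valence 4) → 3 H
Total hydrogens: 14.

14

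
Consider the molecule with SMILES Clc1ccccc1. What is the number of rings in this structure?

In SMILES, each pair of matching ring-closure digits denotes one ring-closing bond; the number of such bonds equals the number of independent rings.
Ring-closure bonds here: 1.

1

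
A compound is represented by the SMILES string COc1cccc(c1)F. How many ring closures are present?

In SMILES, each pair of matching ring-closure digits denotes one ring-closing bond; the number of such bonds equals the number of independent rings.
Ring-closure bonds here: 1.

1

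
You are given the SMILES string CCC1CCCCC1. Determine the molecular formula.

C8H16

Walk through each heavy atom and fill implicit hydrogens from standard valence (C 4, N 3, O 2, S 2, halogen 1):
  atom 1: C, bond orders sum to 1 (valence 4) → 3 H
  atom 2: C, bond orders sum to 2 (valence 4) → 2 H
  atom 3: C, bond orders sum to 3 (valence 4) → 1 H
  atom 4: C, bond orders sum to 2 (valence 4) → 2 H
  atom 5: C, bond orders sum to 2 (valence 4) → 2 H
  atom 6: C, bond orders sum to 2 (valence 4) → 2 H
  atom 7: C, bond orders sum to 2 (valence 4) → 2 H
  atom 8: C, bond orders sum to 2 (valence 4) → 2 H
Totals → C:8, H:16.
In Hill order: C8H16.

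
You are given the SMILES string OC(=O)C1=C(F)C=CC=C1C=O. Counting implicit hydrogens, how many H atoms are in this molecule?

5

Walk through each heavy atom and fill implicit hydrogens from standard valence (C 4, N 3, O 2, S 2, halogen 1):
  atom 1: O, bond orders sum to 1 (valence 2) → 1 H
  atom 2: C, bond orders sum to 4 (valence 4) → 0 H
  atom 3: O, bond orders sum to 2 (valence 2) → 0 H
  atom 4: C, bond orders sum to 4 (valence 4) → 0 H
  atom 5: C, bond orders sum to 4 (valence 4) → 0 H
  atom 6: F (halogen, monovalent) → 0 H
  atom 7: C, bond orders sum to 3 (valence 4) → 1 H
  atom 8: C, bond orders sum to 3 (valence 4) → 1 H
  atom 9: C, bond orders sum to 3 (valence 4) → 1 H
  atom 10: C, bond orders sum to 4 (valence 4) → 0 H
  atom 11: C, bond orders sum to 3 (valence 4) → 1 H
  atom 12: O, bond orders sum to 2 (valence 2) → 0 H
Total hydrogens: 5.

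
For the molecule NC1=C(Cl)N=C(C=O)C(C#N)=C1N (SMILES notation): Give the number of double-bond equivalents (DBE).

7

Degree of unsaturation = (number of rings) + (number of π bonds).
Ring closures in the SMILES: 1.
π bonds: 4 double bonds (each 1 DoU), 1 triple bond (each 2 DoU) → 6 DoU from unsaturation.
Total DoU = 1 + 6 = 7.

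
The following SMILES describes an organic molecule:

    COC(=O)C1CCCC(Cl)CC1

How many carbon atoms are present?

9

Count every carbon token in the SMILES (each C, including those in ring-closure positions and inside branches).
Carbon count: 9.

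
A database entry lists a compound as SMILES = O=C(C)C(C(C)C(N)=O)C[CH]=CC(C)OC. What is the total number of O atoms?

Scan the SMILES for O atoms (remember two-letter symbols like Cl and Br are single atoms).
Oxygen count: 3.

3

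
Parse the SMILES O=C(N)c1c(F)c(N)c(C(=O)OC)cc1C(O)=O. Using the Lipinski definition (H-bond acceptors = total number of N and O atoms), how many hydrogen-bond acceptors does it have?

7

N atoms: 2; O atoms: 5.
Lipinski HBA = 2 + 5 = 7.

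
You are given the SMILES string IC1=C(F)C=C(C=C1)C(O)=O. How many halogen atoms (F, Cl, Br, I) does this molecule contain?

2

Halogen atoms appear at heavy-atom positions 1, 4 (1×F, 1×I).
Other groups present: 1 carboxylic acid.
Halogen count: 2.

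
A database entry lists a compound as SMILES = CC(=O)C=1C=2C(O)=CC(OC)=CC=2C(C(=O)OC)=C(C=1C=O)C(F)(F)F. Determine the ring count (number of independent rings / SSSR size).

In SMILES, each pair of matching ring-closure digits denotes one ring-closing bond; the number of such bonds equals the number of independent rings.
Ring-closure bonds here: 2.

2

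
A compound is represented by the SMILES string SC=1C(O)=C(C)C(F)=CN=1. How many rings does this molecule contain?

In SMILES, each pair of matching ring-closure digits denotes one ring-closing bond; the number of such bonds equals the number of independent rings.
Ring-closure bonds here: 1.

1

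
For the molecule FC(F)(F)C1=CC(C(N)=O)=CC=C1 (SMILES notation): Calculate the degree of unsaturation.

5

Molecular formula: C8H6F3NO.
DoU = (2C + 2 + N − H − X) / 2, where X is the halogen count and O/S are ignored.
    = (2·8 + 2 + 1 − 6 − 3) / 2 = 10 / 2 = 5.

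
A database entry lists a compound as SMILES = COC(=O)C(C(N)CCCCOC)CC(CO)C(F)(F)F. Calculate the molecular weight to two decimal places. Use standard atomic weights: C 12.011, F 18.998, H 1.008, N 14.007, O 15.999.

315.33 g/mol

First, the molecular formula is C13H24F3NO4 (counting implicit H from valence).
  C: 13 × 12.011 = 156.143
  F: 3 × 18.998 = 56.994
  H: 24 × 1.008 = 24.192
  N: 1 × 14.007 = 14.007
  O: 4 × 15.999 = 63.996
Sum: 13×12.011 + 3×18.998 + 24×1.008 + 1×14.007 + 4×15.999 = 315.332 → 315.33 g/mol.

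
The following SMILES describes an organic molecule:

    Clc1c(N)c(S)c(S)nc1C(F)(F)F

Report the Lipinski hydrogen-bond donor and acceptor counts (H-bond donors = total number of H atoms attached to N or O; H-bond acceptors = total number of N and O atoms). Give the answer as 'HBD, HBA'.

2, 2

Donors: find every N or O and count the H atoms it carries.
  atom 4 (N): bond orders sum to 1 → 2 H
  atom 9 (N): bond orders sum to 3 → 0 H
Lipinski HBD = 2.
Acceptors: N atoms = 2, O atoms = 0 → HBA = 2.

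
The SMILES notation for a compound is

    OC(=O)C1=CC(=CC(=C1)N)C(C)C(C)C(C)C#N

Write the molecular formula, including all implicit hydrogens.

Walk through each heavy atom and fill implicit hydrogens from standard valence (C 4, N 3, O 2, S 2, halogen 1):
  atom 1: O, bond orders sum to 1 (valence 2) → 1 H
  atom 2: C, bond orders sum to 4 (valence 4) → 0 H
  atom 3: O, bond orders sum to 2 (valence 2) → 0 H
  atom 4: C, bond orders sum to 4 (valence 4) → 0 H
  atom 5: C, bond orders sum to 3 (valence 4) → 1 H
  atom 6: C, bond orders sum to 4 (valence 4) → 0 H
  atom 7: C, bond orders sum to 3 (valence 4) → 1 H
  atom 8: C, bond orders sum to 4 (valence 4) → 0 H
  atom 9: C, bond orders sum to 3 (valence 4) → 1 H
  atom 10: N, bond orders sum to 1 (valence 3) → 2 H
  atom 11: C, bond orders sum to 3 (valence 4) → 1 H
  atom 12: C, bond orders sum to 1 (valence 4) → 3 H
  atom 13: C, bond orders sum to 3 (valence 4) → 1 H
  atom 14: C, bond orders sum to 1 (valence 4) → 3 H
  atom 15: C, bond orders sum to 3 (valence 4) → 1 H
  atom 16: C, bond orders sum to 1 (valence 4) → 3 H
  atom 17: C, bond orders sum to 4 (valence 4) → 0 H
  atom 18: N, bond orders sum to 3 (valence 3) → 0 H
Totals → C:14, H:18, N:2, O:2.
In Hill order: C14H18N2O2.

C14H18N2O2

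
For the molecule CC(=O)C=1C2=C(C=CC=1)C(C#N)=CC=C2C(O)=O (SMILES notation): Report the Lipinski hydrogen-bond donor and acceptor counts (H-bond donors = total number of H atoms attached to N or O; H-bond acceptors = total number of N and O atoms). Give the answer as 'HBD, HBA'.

Donors: find every N or O and count the H atoms it carries.
  atom 3 (O): bond orders sum to 2 → 0 H
  atom 12 (N): bond orders sum to 3 → 0 H
  atom 17 (O): bond orders sum to 1 → 1 H
  atom 18 (O): bond orders sum to 2 → 0 H
Lipinski HBD = 1.
Acceptors: N atoms = 1, O atoms = 3 → HBA = 4.

1, 4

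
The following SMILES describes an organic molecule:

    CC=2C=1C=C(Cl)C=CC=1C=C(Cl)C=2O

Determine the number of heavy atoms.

Every atom symbol written in the SMILES (organic subset) is one heavy atom; implicit H are not written.
Heavy atoms by element → C:11, Cl:2, O:1.
Total: 14.

14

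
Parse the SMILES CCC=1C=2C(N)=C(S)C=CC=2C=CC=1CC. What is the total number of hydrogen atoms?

17

Walk through each heavy atom and fill implicit hydrogens from standard valence (C 4, N 3, O 2, S 2, halogen 1):
  atom 1: C, bond orders sum to 1 (valence 4) → 3 H
  atom 2: C, bond orders sum to 2 (valence 4) → 2 H
  atom 3: C, bond orders sum to 4 (valence 4) → 0 H
  atom 4: C, bond orders sum to 4 (valence 4) → 0 H
  atom 5: C, bond orders sum to 4 (valence 4) → 0 H
  atom 6: N, bond orders sum to 1 (valence 3) → 2 H
  atom 7: C, bond orders sum to 4 (valence 4) → 0 H
  atom 8: S, bond orders sum to 1 (valence 2) → 1 H
  atom 9: C, bond orders sum to 3 (valence 4) → 1 H
  atom 10: C, bond orders sum to 3 (valence 4) → 1 H
  atom 11: C, bond orders sum to 4 (valence 4) → 0 H
  atom 12: C, bond orders sum to 3 (valence 4) → 1 H
  atom 13: C, bond orders sum to 3 (valence 4) → 1 H
  atom 14: C, bond orders sum to 4 (valence 4) → 0 H
  atom 15: C, bond orders sum to 2 (valence 4) → 2 H
  atom 16: C, bond orders sum to 1 (valence 4) → 3 H
Total hydrogens: 17.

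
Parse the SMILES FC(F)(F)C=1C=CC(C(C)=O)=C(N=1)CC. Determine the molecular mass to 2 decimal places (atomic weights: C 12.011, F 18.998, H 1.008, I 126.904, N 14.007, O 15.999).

217.19 g/mol

First, the molecular formula is C10H10F3NO (counting implicit H from valence).
  C: 10 × 12.011 = 120.110
  F: 3 × 18.998 = 56.994
  H: 10 × 1.008 = 10.080
  N: 1 × 14.007 = 14.007
  O: 1 × 15.999 = 15.999
Sum: 10×12.011 + 3×18.998 + 10×1.008 + 1×14.007 + 1×15.999 = 217.190 → 217.19 g/mol.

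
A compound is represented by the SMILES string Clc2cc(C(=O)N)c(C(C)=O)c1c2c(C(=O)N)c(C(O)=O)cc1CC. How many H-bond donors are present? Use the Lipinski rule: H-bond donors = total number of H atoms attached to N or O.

5

Donors: find every N or O and count the H atoms it carries.
  atom 6 (O): bond orders sum to 2 → 0 H
  atom 7 (N): bond orders sum to 1 → 2 H
  atom 11 (O): bond orders sum to 2 → 0 H
  atom 16 (O): bond orders sum to 2 → 0 H
  atom 17 (N): bond orders sum to 1 → 2 H
  atom 20 (O): bond orders sum to 1 → 1 H
  atom 21 (O): bond orders sum to 2 → 0 H
Lipinski HBD = 5.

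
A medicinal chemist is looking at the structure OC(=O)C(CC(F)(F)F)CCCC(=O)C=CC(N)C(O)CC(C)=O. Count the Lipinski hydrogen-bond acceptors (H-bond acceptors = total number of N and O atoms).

6

N atoms: 1; O atoms: 5.
Lipinski HBA = 1 + 5 = 6.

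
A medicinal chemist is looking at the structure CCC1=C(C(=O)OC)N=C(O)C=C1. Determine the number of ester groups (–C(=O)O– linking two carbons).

The ester motif appears at heavy-atom position 5 in the SMILES.
Other groups present: 1 hydroxyl.
Ester count: 1.

1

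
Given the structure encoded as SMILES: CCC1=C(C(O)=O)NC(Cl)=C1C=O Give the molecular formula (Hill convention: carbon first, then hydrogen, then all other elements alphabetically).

C8H8ClNO3

Walk through each heavy atom and fill implicit hydrogens from standard valence (C 4, N 3, O 2, S 2, halogen 1):
  atom 1: C, bond orders sum to 1 (valence 4) → 3 H
  atom 2: C, bond orders sum to 2 (valence 4) → 2 H
  atom 3: C, bond orders sum to 4 (valence 4) → 0 H
  atom 4: C, bond orders sum to 4 (valence 4) → 0 H
  atom 5: C, bond orders sum to 4 (valence 4) → 0 H
  atom 6: O, bond orders sum to 1 (valence 2) → 1 H
  atom 7: O, bond orders sum to 2 (valence 2) → 0 H
  atom 8: N, bond orders sum to 2 (valence 3) → 1 H
  atom 9: C, bond orders sum to 4 (valence 4) → 0 H
  atom 10: Cl (halogen, monovalent) → 0 H
  atom 11: C, bond orders sum to 4 (valence 4) → 0 H
  atom 12: C, bond orders sum to 3 (valence 4) → 1 H
  atom 13: O, bond orders sum to 2 (valence 2) → 0 H
Totals → C:8, H:8, Cl:1, N:1, O:3.
In Hill order: C8H8ClNO3.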